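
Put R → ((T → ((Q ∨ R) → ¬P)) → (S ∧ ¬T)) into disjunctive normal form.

R → ((T → ((Q ∨ R) → ¬P)) → (S ∧ ¬T))
⇔ ¬R ∨ ((T → ((Q ∨ R) → ¬P)) → (S ∧ ¬T))   [eliminate →]
⇔ ¬R ∨ ¬(T → ((Q ∨ R) → ¬P)) ∨ (S ∧ ¬T)   [eliminate →]
⇔ ¬R ∨ ¬(¬T ∨ ((Q ∨ R) → ¬P)) ∨ (S ∧ ¬T)   [eliminate →]
⇔ ¬R ∨ ¬(¬T ∨ ¬(Q ∨ R) ∨ ¬P) ∨ (S ∧ ¬T)   [eliminate →]
⇔ ¬R ∨ (¬¬T ∧ ¬¬(Q ∨ R) ∧ ¬¬P) ∨ (S ∧ ¬T)   [De Morgan]
⇔ ¬R ∨ (T ∧ ¬¬(Q ∨ R) ∧ ¬¬P) ∨ (S ∧ ¬T)   [double negation]
⇔ ¬R ∨ (T ∧ (Q ∨ R) ∧ ¬¬P) ∨ (S ∧ ¬T)   [double negation]
⇔ ¬R ∨ (T ∧ (Q ∨ R) ∧ P) ∨ (S ∧ ¬T)   [double negation]
⇔ ¬R ∨ (T ∧ Q ∧ P) ∨ (T ∧ R ∧ P) ∨ (S ∧ ¬T)   [distribute ∧ over ∨]

¬R ∨ (T ∧ Q ∧ P) ∨ (T ∧ R ∧ P) ∨ (S ∧ ¬T)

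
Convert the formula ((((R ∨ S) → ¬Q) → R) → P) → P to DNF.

((((R ∨ S) → ¬Q) → R) → P) → P
≡ ¬((((R ∨ S) → ¬Q) → R) → P) ∨ P   (eliminate →)
≡ ¬(¬(((R ∨ S) → ¬Q) → R) ∨ P) ∨ P   (eliminate →)
≡ ¬(¬(¬((R ∨ S) → ¬Q) ∨ R) ∨ P) ∨ P   (eliminate →)
≡ ¬(¬(¬(¬(R ∨ S) ∨ ¬Q) ∨ R) ∨ P) ∨ P   (eliminate →)
≡ (¬¬(¬(¬(R ∨ S) ∨ ¬Q) ∨ R) ∧ ¬P) ∨ P   (De Morgan)
≡ ((¬(¬(R ∨ S) ∨ ¬Q) ∨ R) ∧ ¬P) ∨ P   (double negation)
≡ (((¬¬(R ∨ S) ∧ ¬¬Q) ∨ R) ∧ ¬P) ∨ P   (De Morgan)
≡ ((((R ∨ S) ∧ ¬¬Q) ∨ R) ∧ ¬P) ∨ P   (double negation)
≡ ((((R ∨ S) ∧ Q) ∨ R) ∧ ¬P) ∨ P   (double negation)
≡ (R ∧ Q ∧ ¬P) ∨ (S ∧ Q ∧ ¬P) ∨ (R ∧ ¬P) ∨ P   (distribute ∧ over ∨)
≡ (S ∧ Q ∧ ¬P) ∨ (R ∧ ¬P) ∨ P   (simplify)

(S ∧ Q ∧ ¬P) ∨ (R ∧ ¬P) ∨ P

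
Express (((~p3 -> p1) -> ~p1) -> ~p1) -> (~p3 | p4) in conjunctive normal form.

(~p3 | ~p1 | p4) & (p1 | ~p3 | p4)

(((~p3 -> p1) -> ~p1) -> ~p1) -> (~p3 | p4)
≡ ~(((~p3 -> p1) -> ~p1) -> ~p1) | ~p3 | p4   [eliminate ->]
≡ ~(~((~p3 -> p1) -> ~p1) | ~p1) | ~p3 | p4   [eliminate ->]
≡ ~(~(~(~p3 -> p1) | ~p1) | ~p1) | ~p3 | p4   [eliminate ->]
≡ ~(~(~(~~p3 | p1) | ~p1) | ~p1) | ~p3 | p4   [eliminate ->]
≡ (~~(~(~~p3 | p1) | ~p1) & ~~p1) | ~p3 | p4   [De Morgan]
≡ ((~(~~p3 | p1) | ~p1) & ~~p1) | ~p3 | p4   [double negation]
≡ (((~~~p3 & ~p1) | ~p1) & ~~p1) | ~p3 | p4   [De Morgan]
≡ (((~p3 & ~p1) | ~p1) & ~~p1) | ~p3 | p4   [double negation]
≡ (((~p3 & ~p1) | ~p1) & p1) | ~p3 | p4   [double negation]
≡ (~p3 | ~p1 | ~p3 | p4) & (~p1 | ~p1 | ~p3 | p4) & (p1 | ~p3 | p4)   [distribute | over &]
≡ (~p3 | ~p1 | p4) & (p1 | ~p3 | p4)   [simplify]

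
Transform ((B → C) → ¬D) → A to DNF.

((B → C) → ¬D) → A
≡ ¬((B → C) → ¬D) ∨ A   (eliminate →)
≡ ¬(¬(B → C) ∨ ¬D) ∨ A   (eliminate →)
≡ ¬(¬(¬B ∨ C) ∨ ¬D) ∨ A   (eliminate →)
≡ (¬¬(¬B ∨ C) ∧ ¬¬D) ∨ A   (De Morgan)
≡ ((¬B ∨ C) ∧ ¬¬D) ∨ A   (double negation)
≡ ((¬B ∨ C) ∧ D) ∨ A   (double negation)
≡ (¬B ∧ D) ∨ (C ∧ D) ∨ A   (distribute ∧ over ∨)

(¬B ∧ D) ∨ (C ∧ D) ∨ A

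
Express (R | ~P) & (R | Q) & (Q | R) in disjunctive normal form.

R | (~P & Q)

(R | ~P) & (R | Q) & (Q | R)
≡ (R & R & Q) | (R & R & R) | (R & Q & Q) | (R & Q & R) | (~P & R & Q) | (~P & R & R) | (~P & Q & Q) | (~P & Q & R)   (distribute & over |)
≡ R | (~P & Q)   (simplify)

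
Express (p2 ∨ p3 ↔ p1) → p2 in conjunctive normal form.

(p2 ∨ p3 ∨ p1) ∧ (¬p1 ∨ ¬p3 ∨ p2)

(p2 ∨ p3 ↔ p1) → p2
⇔ ¬(p2 ∨ p3 ↔ p1) ∨ p2   [eliminate →]
⇔ ¬((p2 ∨ p3 → p1) ∧ (p1 → p2 ∨ p3)) ∨ p2   [eliminate ↔]
⇔ ¬((¬(p2 ∨ p3) ∨ p1) ∧ (p1 → p2 ∨ p3)) ∨ p2   [eliminate →]
⇔ ¬((¬(p2 ∨ p3) ∨ p1) ∧ (¬p1 ∨ p2 ∨ p3)) ∨ p2   [eliminate →]
⇔ ¬(¬(p2 ∨ p3) ∨ p1) ∨ ¬(¬p1 ∨ p2 ∨ p3) ∨ p2   [De Morgan]
⇔ ¬¬(p2 ∨ p3) ∧ ¬p1 ∨ ¬(¬p1 ∨ p2 ∨ p3) ∨ p2   [De Morgan]
⇔ (p2 ∨ p3) ∧ ¬p1 ∨ ¬(¬p1 ∨ p2 ∨ p3) ∨ p2   [double negation]
⇔ (p2 ∨ p3) ∧ ¬p1 ∨ ¬¬p1 ∧ ¬p2 ∧ ¬p3 ∨ p2   [De Morgan]
⇔ (p2 ∨ p3) ∧ ¬p1 ∨ p1 ∧ ¬p2 ∧ ¬p3 ∨ p2   [double negation]
⇔ (p2 ∨ p3 ∨ p1 ∨ p2) ∧ (p2 ∨ p3 ∨ ¬p2 ∨ p2) ∧ (p2 ∨ p3 ∨ ¬p3 ∨ p2) ∧ (¬p1 ∨ p1 ∨ p2) ∧ (¬p1 ∨ ¬p2 ∨ p2) ∧ (¬p1 ∨ ¬p3 ∨ p2)   [distribute ∨ over ∧]
⇔ (p2 ∨ p3 ∨ p1) ∧ (¬p1 ∨ ¬p3 ∨ p2)   [simplify]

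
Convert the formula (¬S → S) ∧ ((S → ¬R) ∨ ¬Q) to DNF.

(S ∧ ¬R) ∨ (S ∧ ¬Q)

(¬S → S) ∧ ((S → ¬R) ∨ ¬Q)
≡ (¬¬S ∨ S) ∧ ((S → ¬R) ∨ ¬Q)   (eliminate →)
≡ (¬¬S ∨ S) ∧ (¬S ∨ ¬R ∨ ¬Q)   (eliminate →)
≡ (S ∨ S) ∧ (¬S ∨ ¬R ∨ ¬Q)   (double negation)
≡ (S ∧ ¬S) ∨ (S ∧ ¬R) ∨ (S ∧ ¬Q) ∨ (S ∧ ¬S) ∨ (S ∧ ¬R) ∨ (S ∧ ¬Q)   (distribute ∧ over ∨)
≡ (S ∧ ¬R) ∨ (S ∧ ¬Q)   (simplify)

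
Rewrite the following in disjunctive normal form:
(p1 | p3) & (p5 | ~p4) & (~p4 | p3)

(p1 & ~p4) | (p3 & p5) | (p3 & ~p4)

(p1 | p3) & (p5 | ~p4) & (~p4 | p3)
⇔ (p1 & p5 & ~p4) | (p1 & p5 & p3) | (p1 & ~p4 & ~p4) | (p1 & ~p4 & p3) | (p3 & p5 & ~p4) | (p3 & p5 & p3) | (p3 & ~p4 & ~p4) | (p3 & ~p4 & p3)   [distribute & over |]
⇔ (p1 & ~p4) | (p3 & p5) | (p3 & ~p4)   [simplify]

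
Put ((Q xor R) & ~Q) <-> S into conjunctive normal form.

((Q xor R) & ~Q) <-> S
≡ (((Q xor R) & ~Q) -> S) & (S -> ((Q xor R) & ~Q))   [eliminate <->]
≡ (~((Q xor R) & ~Q) | S) & (S -> ((Q xor R) & ~Q))   [eliminate ->]
≡ (~((Q | R) & ~(Q & R) & ~Q) | S) & (S -> ((Q xor R) & ~Q))   [expand xor]
≡ (~((Q | R) & ~(Q & R) & ~Q) | S) & (~S | ((Q xor R) & ~Q))   [eliminate ->]
≡ (~((Q | R) & ~(Q & R) & ~Q) | S) & (~S | ((Q | R) & ~(Q & R) & ~Q))   [expand xor]
≡ (~(Q | R) | ~~(Q & R) | ~~Q | S) & (~S | ((Q | R) & ~(Q & R) & ~Q))   [De Morgan]
≡ ((~Q & ~R) | ~~(Q & R) | ~~Q | S) & (~S | ((Q | R) & ~(Q & R) & ~Q))   [De Morgan]
≡ ((~Q & ~R) | (Q & R) | ~~Q | S) & (~S | ((Q | R) & ~(Q & R) & ~Q))   [double negation]
≡ ((~Q & ~R) | (Q & R) | Q | S) & (~S | ((Q | R) & ~(Q & R) & ~Q))   [double negation]
≡ ((~Q & ~R) | (Q & R) | Q | S) & (~S | ((Q | R) & (~Q | ~R) & ~Q))   [De Morgan]
≡ (~Q | Q | Q | S) & (~Q | R | Q | S) & (~R | Q | Q | S) & (~R | R | Q | S) & (~S | Q | R) & (~S | ~Q | ~R) & (~S | ~Q)   [distribute | over &]
≡ (~R | Q | S) & (~S | Q | R) & (~S | ~Q)   [simplify]

(~R | Q | S) & (~S | Q | R) & (~S | ~Q)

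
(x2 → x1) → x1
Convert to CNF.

(x2 → x1) → x1
≡ ¬(x2 → x1) ∨ x1
≡ ¬(¬x2 ∨ x1) ∨ x1
≡ (¬¬x2 ∧ ¬x1) ∨ x1
≡ (x2 ∧ ¬x1) ∨ x1
≡ (x2 ∨ x1) ∧ (¬x1 ∨ x1)
≡ x2 ∨ x1

x2 ∨ x1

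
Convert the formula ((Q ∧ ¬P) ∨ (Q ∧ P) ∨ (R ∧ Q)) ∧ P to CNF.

((Q ∧ ¬P) ∨ (Q ∧ P) ∨ (R ∧ Q)) ∧ P
≡ (Q ∨ Q ∨ R) ∧ (Q ∨ Q ∨ Q) ∧ (Q ∨ P ∨ R) ∧ (Q ∨ P ∨ Q) ∧ (¬P ∨ Q ∨ R) ∧ (¬P ∨ Q ∨ Q) ∧ (¬P ∨ P ∨ R) ∧ (¬P ∨ P ∨ Q) ∧ P   [distribute ∨ over ∧]
≡ Q ∧ P   [simplify]

Q ∧ P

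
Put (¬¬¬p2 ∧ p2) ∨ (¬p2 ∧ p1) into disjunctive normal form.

¬p2 ∧ p1

(¬¬¬p2 ∧ p2) ∨ (¬p2 ∧ p1)
≡ (¬p2 ∧ p2) ∨ (¬p2 ∧ p1)   [double negation]
≡ ¬p2 ∧ p1   [simplify]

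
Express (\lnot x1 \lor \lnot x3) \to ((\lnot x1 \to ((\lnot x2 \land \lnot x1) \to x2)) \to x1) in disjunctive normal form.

(\lnot x1 \land \lnot x2) \lor x1

(\lnot x1 \lor \lnot x3) \to ((\lnot x1 \to ((\lnot x2 \land \lnot x1) \to x2)) \to x1)
≡ \lnot (\lnot x1 \lor \lnot x3) \lor ((\lnot x1 \to ((\lnot x2 \land \lnot x1) \to x2)) \to x1)   — eliminate \to
≡ \lnot (\lnot x1 \lor \lnot x3) \lor \lnot (\lnot x1 \to ((\lnot x2 \land \lnot x1) \to x2)) \lor x1   — eliminate \to
≡ \lnot (\lnot x1 \lor \lnot x3) \lor \lnot (\lnot \lnot x1 \lor ((\lnot x2 \land \lnot x1) \to x2)) \lor x1   — eliminate \to
≡ \lnot (\lnot x1 \lor \lnot x3) \lor \lnot (\lnot \lnot x1 \lor \lnot (\lnot x2 \land \lnot x1) \lor x2) \lor x1   — eliminate \to
≡ (\lnot \lnot x1 \land \lnot \lnot x3) \lor \lnot (\lnot \lnot x1 \lor \lnot (\lnot x2 \land \lnot x1) \lor x2) \lor x1   — De Morgan
≡ (x1 \land \lnot \lnot x3) \lor \lnot (\lnot \lnot x1 \lor \lnot (\lnot x2 \land \lnot x1) \lor x2) \lor x1   — double negation
≡ (x1 \land x3) \lor \lnot (\lnot \lnot x1 \lor \lnot (\lnot x2 \land \lnot x1) \lor x2) \lor x1   — double negation
≡ (x1 \land x3) \lor (\lnot \lnot \lnot x1 \land \lnot \lnot (\lnot x2 \land \lnot x1) \land \lnot x2) \lor x1   — De Morgan
≡ (x1 \land x3) \lor (\lnot x1 \land \lnot \lnot (\lnot x2 \land \lnot x1) \land \lnot x2) \lor x1   — double negation
≡ (x1 \land x3) \lor (\lnot x1 \land \lnot x2 \land \lnot x1 \land \lnot x2) \lor x1   — double negation
≡ (\lnot x1 \land \lnot x2) \lor x1   — simplify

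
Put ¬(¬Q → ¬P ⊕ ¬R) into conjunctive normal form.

¬Q ∧ (P ∨ ¬R) ∧ (R ∨ ¬P)

¬(¬Q → ¬P ⊕ ¬R)
⇔ ¬(¬¬Q ∨ (¬P ⊕ ¬R))   (eliminate →)
⇔ ¬(¬¬Q ∨ (¬P ∨ ¬R) ∧ ¬(¬P ∧ ¬R))   (expand ⊕)
⇔ ¬¬¬Q ∧ ¬((¬P ∨ ¬R) ∧ ¬(¬P ∧ ¬R))   (De Morgan)
⇔ ¬Q ∧ ¬((¬P ∨ ¬R) ∧ ¬(¬P ∧ ¬R))   (double negation)
⇔ ¬Q ∧ (¬(¬P ∨ ¬R) ∨ ¬¬(¬P ∧ ¬R))   (De Morgan)
⇔ ¬Q ∧ (¬¬P ∧ ¬¬R ∨ ¬¬(¬P ∧ ¬R))   (De Morgan)
⇔ ¬Q ∧ (P ∧ ¬¬R ∨ ¬¬(¬P ∧ ¬R))   (double negation)
⇔ ¬Q ∧ (P ∧ R ∨ ¬¬(¬P ∧ ¬R))   (double negation)
⇔ ¬Q ∧ (P ∧ R ∨ ¬P ∧ ¬R)   (double negation)
⇔ ¬Q ∧ (P ∨ ¬P) ∧ (P ∨ ¬R) ∧ (R ∨ ¬P) ∧ (R ∨ ¬R)   (distribute ∨ over ∧)
⇔ ¬Q ∧ (P ∨ ¬R) ∧ (R ∨ ¬P)   (simplify)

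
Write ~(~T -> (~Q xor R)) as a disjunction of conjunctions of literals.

~(~T -> (~Q xor R))
≡ ~(~~T | (~Q xor R))   (eliminate ->)
≡ ~(~~T | (~Q & ~R) | (~~Q & R))   (expand xor)
≡ ~~~T & ~(~Q & ~R) & ~(~~Q & R)   (De Morgan)
≡ ~T & ~(~Q & ~R) & ~(~~Q & R)   (double negation)
≡ ~T & (~~Q | ~~R) & ~(~~Q & R)   (De Morgan)
≡ ~T & (Q | ~~R) & ~(~~Q & R)   (double negation)
≡ ~T & (Q | R) & ~(~~Q & R)   (double negation)
≡ ~T & (Q | R) & (~~~Q | ~R)   (De Morgan)
≡ ~T & (Q | R) & (~Q | ~R)   (double negation)
≡ (~T & Q & ~Q) | (~T & Q & ~R) | (~T & R & ~Q) | (~T & R & ~R)   (distribute & over |)
≡ (~T & Q & ~R) | (~T & R & ~Q)   (simplify)

(~T & Q & ~R) | (~T & R & ~Q)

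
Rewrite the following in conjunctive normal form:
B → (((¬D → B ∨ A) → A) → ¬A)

¬B ∨ ¬A

B → (((¬D → B ∨ A) → A) → ¬A)
⇔ ¬B ∨ (((¬D → B ∨ A) → A) → ¬A)   (eliminate →)
⇔ ¬B ∨ ¬((¬D → B ∨ A) → A) ∨ ¬A   (eliminate →)
⇔ ¬B ∨ ¬(¬(¬D → B ∨ A) ∨ A) ∨ ¬A   (eliminate →)
⇔ ¬B ∨ ¬(¬(¬¬D ∨ B ∨ A) ∨ A) ∨ ¬A   (eliminate →)
⇔ ¬B ∨ ¬¬(¬¬D ∨ B ∨ A) ∧ ¬A ∨ ¬A   (De Morgan)
⇔ ¬B ∨ (¬¬D ∨ B ∨ A) ∧ ¬A ∨ ¬A   (double negation)
⇔ ¬B ∨ (D ∨ B ∨ A) ∧ ¬A ∨ ¬A   (double negation)
⇔ (¬B ∨ D ∨ B ∨ A ∨ ¬A) ∧ (¬B ∨ ¬A ∨ ¬A)   (distribute ∨ over ∧)
⇔ ¬B ∨ ¬A   (simplify)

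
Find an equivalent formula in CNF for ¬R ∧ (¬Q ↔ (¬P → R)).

¬R ∧ (¬Q ↔ (¬P → R))
= ¬R ∧ (¬Q → (¬P → R)) ∧ ((¬P → R) → ¬Q)   (eliminate ↔)
= ¬R ∧ (¬¬Q ∨ (¬P → R)) ∧ ((¬P → R) → ¬Q)   (eliminate →)
= ¬R ∧ (¬¬Q ∨ ¬¬P ∨ R) ∧ ((¬P → R) → ¬Q)   (eliminate →)
= ¬R ∧ (¬¬Q ∨ ¬¬P ∨ R) ∧ (¬(¬P → R) ∨ ¬Q)   (eliminate →)
= ¬R ∧ (¬¬Q ∨ ¬¬P ∨ R) ∧ (¬(¬¬P ∨ R) ∨ ¬Q)   (eliminate →)
= ¬R ∧ (Q ∨ ¬¬P ∨ R) ∧ (¬(¬¬P ∨ R) ∨ ¬Q)   (double negation)
= ¬R ∧ (Q ∨ P ∨ R) ∧ (¬(¬¬P ∨ R) ∨ ¬Q)   (double negation)
= ¬R ∧ (Q ∨ P ∨ R) ∧ ((¬¬¬P ∧ ¬R) ∨ ¬Q)   (De Morgan)
= ¬R ∧ (Q ∨ P ∨ R) ∧ ((¬P ∧ ¬R) ∨ ¬Q)   (double negation)
= ¬R ∧ (Q ∨ P ∨ R) ∧ (¬P ∨ ¬Q) ∧ (¬R ∨ ¬Q)   (distribute ∨ over ∧)
= ¬R ∧ (Q ∨ P ∨ R) ∧ (¬P ∨ ¬Q)   (simplify)

¬R ∧ (Q ∨ P ∨ R) ∧ (¬P ∨ ¬Q)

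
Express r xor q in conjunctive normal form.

(r | q) & (~r | ~q)

r xor q
≡ (r | q) & ~(r & q)   [expand xor]
≡ (r | q) & (~r | ~q)   [De Morgan]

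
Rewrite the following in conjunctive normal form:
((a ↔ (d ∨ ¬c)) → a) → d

(c ∨ a ∨ d) ∧ (¬a ∨ d)

((a ↔ (d ∨ ¬c)) → a) → d
⇔ ¬((a ↔ (d ∨ ¬c)) → a) ∨ d   (eliminate →)
⇔ ¬(¬(a ↔ (d ∨ ¬c)) ∨ a) ∨ d   (eliminate →)
⇔ ¬(¬((a → (d ∨ ¬c)) ∧ ((d ∨ ¬c) → a)) ∨ a) ∨ d   (eliminate ↔)
⇔ ¬(¬((¬a ∨ d ∨ ¬c) ∧ ((d ∨ ¬c) → a)) ∨ a) ∨ d   (eliminate →)
⇔ ¬(¬((¬a ∨ d ∨ ¬c) ∧ (¬(d ∨ ¬c) ∨ a)) ∨ a) ∨ d   (eliminate →)
⇔ (¬¬((¬a ∨ d ∨ ¬c) ∧ (¬(d ∨ ¬c) ∨ a)) ∧ ¬a) ∨ d   (De Morgan)
⇔ ((¬a ∨ d ∨ ¬c) ∧ (¬(d ∨ ¬c) ∨ a) ∧ ¬a) ∨ d   (double negation)
⇔ ((¬a ∨ d ∨ ¬c) ∧ ((¬d ∧ ¬¬c) ∨ a) ∧ ¬a) ∨ d   (De Morgan)
⇔ ((¬a ∨ d ∨ ¬c) ∧ ((¬d ∧ c) ∨ a) ∧ ¬a) ∨ d   (double negation)
⇔ (¬a ∨ d ∨ ¬c ∨ d) ∧ (¬d ∨ a ∨ d) ∧ (c ∨ a ∨ d) ∧ (¬a ∨ d)   (distribute ∨ over ∧)
⇔ (c ∨ a ∨ d) ∧ (¬a ∨ d)   (simplify)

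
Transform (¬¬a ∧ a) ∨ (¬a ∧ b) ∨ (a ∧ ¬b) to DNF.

a ∨ (¬a ∧ b)

(¬¬a ∧ a) ∨ (¬a ∧ b) ∨ (a ∧ ¬b)
≡ (a ∧ a) ∨ (¬a ∧ b) ∨ (a ∧ ¬b)   (double negation)
≡ a ∨ (¬a ∧ b)   (simplify)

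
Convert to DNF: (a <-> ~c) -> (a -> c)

(a <-> ~c) -> (a -> c)
≡ ~(a <-> ~c) | (a -> c)   [eliminate ->]
≡ ~((a -> ~c) & (~c -> a)) | (a -> c)   [eliminate <->]
≡ ~((~a | ~c) & (~c -> a)) | (a -> c)   [eliminate ->]
≡ ~((~a | ~c) & (~~c | a)) | (a -> c)   [eliminate ->]
≡ ~((~a | ~c) & (~~c | a)) | ~a | c   [eliminate ->]
≡ ~(~a | ~c) | ~(~~c | a) | ~a | c   [De Morgan]
≡ (~~a & ~~c) | ~(~~c | a) | ~a | c   [De Morgan]
≡ (a & ~~c) | ~(~~c | a) | ~a | c   [double negation]
≡ (a & c) | ~(~~c | a) | ~a | c   [double negation]
≡ (a & c) | (~~~c & ~a) | ~a | c   [De Morgan]
≡ (a & c) | (~c & ~a) | ~a | c   [double negation]
≡ ~a | c   [simplify]

~a | c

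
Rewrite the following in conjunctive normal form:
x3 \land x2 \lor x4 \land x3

x3 \land (x2 \lor x4)

x3 \land x2 \lor x4 \land x3
≡ (x3 \lor x4) \land (x3 \lor x3) \land (x2 \lor x4) \land (x2 \lor x3)   [distribute \lor over \land]
≡ x3 \land (x2 \lor x4)   [simplify]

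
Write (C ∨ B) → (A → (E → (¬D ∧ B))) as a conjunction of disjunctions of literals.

(¬C ∨ ¬A ∨ ¬E ∨ ¬D) ∧ (¬C ∨ ¬A ∨ ¬E ∨ B) ∧ (¬B ∨ ¬A ∨ ¬E ∨ ¬D)

(C ∨ B) → (A → (E → (¬D ∧ B)))
⇔ ¬(C ∨ B) ∨ (A → (E → (¬D ∧ B)))   (eliminate →)
⇔ ¬(C ∨ B) ∨ ¬A ∨ (E → (¬D ∧ B))   (eliminate →)
⇔ ¬(C ∨ B) ∨ ¬A ∨ ¬E ∨ (¬D ∧ B)   (eliminate →)
⇔ (¬C ∧ ¬B) ∨ ¬A ∨ ¬E ∨ (¬D ∧ B)   (De Morgan)
⇔ (¬C ∨ ¬A ∨ ¬E ∨ ¬D) ∧ (¬C ∨ ¬A ∨ ¬E ∨ B) ∧ (¬B ∨ ¬A ∨ ¬E ∨ ¬D) ∧ (¬B ∨ ¬A ∨ ¬E ∨ B)   (distribute ∨ over ∧)
⇔ (¬C ∨ ¬A ∨ ¬E ∨ ¬D) ∧ (¬C ∨ ¬A ∨ ¬E ∨ B) ∧ (¬B ∨ ¬A ∨ ¬E ∨ ¬D)   (simplify)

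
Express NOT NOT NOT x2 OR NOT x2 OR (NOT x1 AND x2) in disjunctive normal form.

NOT NOT NOT x2 OR NOT x2 OR (NOT x1 AND x2)
= NOT x2 OR NOT x2 OR (NOT x1 AND x2)   [double negation]
= NOT x2 OR (NOT x1 AND x2)   [simplify]

NOT x2 OR (NOT x1 AND x2)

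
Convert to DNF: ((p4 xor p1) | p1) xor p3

(p4 & ~p1 & ~p3) | (p1 & ~p3) | (~p4 & ~p1 & p3)

((p4 xor p1) | p1) xor p3
= (((p4 xor p1) | p1) & ~p3) | (~((p4 xor p1) | p1) & p3)   — expand xor
= (((p4 & ~p1) | (~p4 & p1) | p1) & ~p3) | (~((p4 xor p1) | p1) & p3)   — expand xor
= (((p4 & ~p1) | (~p4 & p1) | p1) & ~p3) | (~((p4 & ~p1) | (~p4 & p1) | p1) & p3)   — expand xor
= (((p4 & ~p1) | (~p4 & p1) | p1) & ~p3) | (~(p4 & ~p1) & ~(~p4 & p1) & ~p1 & p3)   — De Morgan
= (((p4 & ~p1) | (~p4 & p1) | p1) & ~p3) | ((~p4 | ~~p1) & ~(~p4 & p1) & ~p1 & p3)   — De Morgan
= (((p4 & ~p1) | (~p4 & p1) | p1) & ~p3) | ((~p4 | p1) & ~(~p4 & p1) & ~p1 & p3)   — double negation
= (((p4 & ~p1) | (~p4 & p1) | p1) & ~p3) | ((~p4 | p1) & (~~p4 | ~p1) & ~p1 & p3)   — De Morgan
= (((p4 & ~p1) | (~p4 & p1) | p1) & ~p3) | ((~p4 | p1) & (p4 | ~p1) & ~p1 & p3)   — double negation
= (p4 & ~p1 & ~p3) | (~p4 & p1 & ~p3) | (p1 & ~p3) | (~p4 & p4 & ~p1 & p3) | (~p4 & ~p1 & ~p1 & p3) | (p1 & p4 & ~p1 & p3) | (p1 & ~p1 & ~p1 & p3)   — distribute & over |
= (p4 & ~p1 & ~p3) | (p1 & ~p3) | (~p4 & ~p1 & p3)   — simplify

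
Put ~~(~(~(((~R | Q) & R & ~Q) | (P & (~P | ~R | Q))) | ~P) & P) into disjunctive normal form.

(P & ~R) | (P & Q)

~~(~(~(((~R | Q) & R & ~Q) | (P & (~P | ~R | Q))) | ~P) & P)
= ~(~(((~R | Q) & R & ~Q) | (P & (~P | ~R | Q))) | ~P) & P
= ~~(((~R | Q) & R & ~Q) | (P & (~P | ~R | Q))) & ~~P & P
= (((~R | Q) & R & ~Q) | (P & (~P | ~R | Q))) & ~~P & P
= (((~R | Q) & R & ~Q) | (P & (~P | ~R | Q))) & P & P
= (~R & R & ~Q & P & P) | (Q & R & ~Q & P & P) | (P & ~P & P & P) | (P & ~R & P & P) | (P & Q & P & P)
= (P & ~R) | (P & Q)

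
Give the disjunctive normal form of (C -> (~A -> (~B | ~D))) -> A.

(C -> (~A -> (~B | ~D))) -> A
≡ ~(C -> (~A -> (~B | ~D))) | A
≡ ~(~C | (~A -> (~B | ~D))) | A
≡ ~(~C | ~~A | ~B | ~D) | A
≡ (~~C & ~~~A & ~~B & ~~D) | A
≡ (C & ~~~A & ~~B & ~~D) | A
≡ (C & ~A & ~~B & ~~D) | A
≡ (C & ~A & B & ~~D) | A
≡ (C & ~A & B & D) | A

(C & ~A & B & D) | A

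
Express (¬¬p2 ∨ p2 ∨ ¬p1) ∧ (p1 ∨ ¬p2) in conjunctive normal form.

(p2 ∨ ¬p1) ∧ (p1 ∨ ¬p2)

(¬¬p2 ∨ p2 ∨ ¬p1) ∧ (p1 ∨ ¬p2)
≡ (p2 ∨ p2 ∨ ¬p1) ∧ (p1 ∨ ¬p2)
≡ (p2 ∨ ¬p1) ∧ (p1 ∨ ¬p2)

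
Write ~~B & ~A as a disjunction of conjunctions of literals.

B & ~A

~~B & ~A
= B & ~A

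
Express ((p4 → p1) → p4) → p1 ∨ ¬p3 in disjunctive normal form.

((p4 → p1) → p4) → p1 ∨ ¬p3
≡ ¬((p4 → p1) → p4) ∨ p1 ∨ ¬p3   [eliminate →]
≡ ¬(¬(p4 → p1) ∨ p4) ∨ p1 ∨ ¬p3   [eliminate →]
≡ ¬(¬(¬p4 ∨ p1) ∨ p4) ∨ p1 ∨ ¬p3   [eliminate →]
≡ ¬¬(¬p4 ∨ p1) ∧ ¬p4 ∨ p1 ∨ ¬p3   [De Morgan]
≡ (¬p4 ∨ p1) ∧ ¬p4 ∨ p1 ∨ ¬p3   [double negation]
≡ ¬p4 ∧ ¬p4 ∨ p1 ∧ ¬p4 ∨ p1 ∨ ¬p3   [distribute ∧ over ∨]
≡ ¬p4 ∨ p1 ∨ ¬p3   [simplify]

¬p4 ∨ p1 ∨ ¬p3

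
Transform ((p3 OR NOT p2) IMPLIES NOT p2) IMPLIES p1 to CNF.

((p3 OR NOT p2) IMPLIES NOT p2) IMPLIES p1
≡ NOT ((p3 OR NOT p2) IMPLIES NOT p2) OR p1   [eliminate IMPLIES]
≡ NOT (NOT (p3 OR NOT p2) OR NOT p2) OR p1   [eliminate IMPLIES]
≡ (NOT NOT (p3 OR NOT p2) AND NOT NOT p2) OR p1   [De Morgan]
≡ ((p3 OR NOT p2) AND NOT NOT p2) OR p1   [double negation]
≡ ((p3 OR NOT p2) AND p2) OR p1   [double negation]
≡ (p3 OR NOT p2 OR p1) AND (p2 OR p1)   [distribute OR over AND]

(p3 OR NOT p2 OR p1) AND (p2 OR p1)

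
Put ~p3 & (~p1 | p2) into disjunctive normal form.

~p3 & (~p1 | p2)
≡ (~p3 & ~p1) | (~p3 & p2)

(~p3 & ~p1) | (~p3 & p2)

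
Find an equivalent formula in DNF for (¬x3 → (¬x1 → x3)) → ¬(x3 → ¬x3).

(¬x3 ∧ ¬x1) ∨ x3

(¬x3 → (¬x1 → x3)) → ¬(x3 → ¬x3)
= ¬(¬x3 → (¬x1 → x3)) ∨ ¬(x3 → ¬x3)   [eliminate →]
= ¬(¬¬x3 ∨ (¬x1 → x3)) ∨ ¬(x3 → ¬x3)   [eliminate →]
= ¬(¬¬x3 ∨ ¬¬x1 ∨ x3) ∨ ¬(x3 → ¬x3)   [eliminate →]
= ¬(¬¬x3 ∨ ¬¬x1 ∨ x3) ∨ ¬(¬x3 ∨ ¬x3)   [eliminate →]
= (¬¬¬x3 ∧ ¬¬¬x1 ∧ ¬x3) ∨ ¬(¬x3 ∨ ¬x3)   [De Morgan]
= (¬x3 ∧ ¬¬¬x1 ∧ ¬x3) ∨ ¬(¬x3 ∨ ¬x3)   [double negation]
= (¬x3 ∧ ¬x1 ∧ ¬x3) ∨ ¬(¬x3 ∨ ¬x3)   [double negation]
= (¬x3 ∧ ¬x1 ∧ ¬x3) ∨ (¬¬x3 ∧ ¬¬x3)   [De Morgan]
= (¬x3 ∧ ¬x1 ∧ ¬x3) ∨ (x3 ∧ ¬¬x3)   [double negation]
= (¬x3 ∧ ¬x1 ∧ ¬x3) ∨ (x3 ∧ x3)   [double negation]
= (¬x3 ∧ ¬x1) ∨ x3   [simplify]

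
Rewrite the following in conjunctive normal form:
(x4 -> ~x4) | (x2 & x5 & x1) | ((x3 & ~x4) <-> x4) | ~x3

(~x4 | x2 | ~x3) & (~x4 | x5 | ~x3) & (~x4 | x1 | ~x3)

(x4 -> ~x4) | (x2 & x5 & x1) | ((x3 & ~x4) <-> x4) | ~x3
≡ ~x4 | ~x4 | (x2 & x5 & x1) | ((x3 & ~x4) <-> x4) | ~x3   [eliminate ->]
≡ ~x4 | ~x4 | (x2 & x5 & x1) | (((x3 & ~x4) -> x4) & (x4 -> (x3 & ~x4))) | ~x3   [eliminate <->]
≡ ~x4 | ~x4 | (x2 & x5 & x1) | ((~(x3 & ~x4) | x4) & (x4 -> (x3 & ~x4))) | ~x3   [eliminate ->]
≡ ~x4 | ~x4 | (x2 & x5 & x1) | ((~(x3 & ~x4) | x4) & (~x4 | (x3 & ~x4))) | ~x3   [eliminate ->]
≡ ~x4 | ~x4 | (x2 & x5 & x1) | ((~x3 | ~~x4 | x4) & (~x4 | (x3 & ~x4))) | ~x3   [De Morgan]
≡ ~x4 | ~x4 | (x2 & x5 & x1) | ((~x3 | x4 | x4) & (~x4 | (x3 & ~x4))) | ~x3   [double negation]
≡ (~x4 | ~x4 | x2 | ~x3 | x4 | x4 | ~x3) & (~x4 | ~x4 | x2 | ~x4 | x3 | ~x3) & (~x4 | ~x4 | x2 | ~x4 | ~x4 | ~x3) & (~x4 | ~x4 | x5 | ~x3 | x4 | x4 | ~x3) & (~x4 | ~x4 | x5 | ~x4 | x3 | ~x3) & (~x4 | ~x4 | x5 | ~x4 | ~x4 | ~x3) & (~x4 | ~x4 | x1 | ~x3 | x4 | x4 | ~x3) & (~x4 | ~x4 | x1 | ~x4 | x3 | ~x3) & (~x4 | ~x4 | x1 | ~x4 | ~x4 | ~x3)   [distribute | over &]
≡ (~x4 | x2 | ~x3) & (~x4 | x5 | ~x3) & (~x4 | x1 | ~x3)   [simplify]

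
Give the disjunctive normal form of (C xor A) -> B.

(C xor A) -> B
⇔ ~(C xor A) | B   [eliminate ->]
⇔ ~((C & ~A) | (~C & A)) | B   [expand xor]
⇔ (~(C & ~A) & ~(~C & A)) | B   [De Morgan]
⇔ ((~C | ~~A) & ~(~C & A)) | B   [De Morgan]
⇔ ((~C | A) & ~(~C & A)) | B   [double negation]
⇔ ((~C | A) & (~~C | ~A)) | B   [De Morgan]
⇔ ((~C | A) & (C | ~A)) | B   [double negation]
⇔ (~C & C) | (~C & ~A) | (A & C) | (A & ~A) | B   [distribute & over |]
⇔ (~C & ~A) | (A & C) | B   [simplify]

(~C & ~A) | (A & C) | B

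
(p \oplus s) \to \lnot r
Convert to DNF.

(\lnot p \land \lnot s) \lor (s \land p) \lor \lnot r

(p \oplus s) \to \lnot r
⇔ \lnot (p \oplus s) \lor \lnot r   (eliminate \to)
⇔ \lnot ((p \land \lnot s) \lor (\lnot p \land s)) \lor \lnot r   (expand \oplus)
⇔ (\lnot (p \land \lnot s) \land \lnot (\lnot p \land s)) \lor \lnot r   (De Morgan)
⇔ ((\lnot p \lor \lnot \lnot s) \land \lnot (\lnot p \land s)) \lor \lnot r   (De Morgan)
⇔ ((\lnot p \lor s) \land \lnot (\lnot p \land s)) \lor \lnot r   (double negation)
⇔ ((\lnot p \lor s) \land (\lnot \lnot p \lor \lnot s)) \lor \lnot r   (De Morgan)
⇔ ((\lnot p \lor s) \land (p \lor \lnot s)) \lor \lnot r   (double negation)
⇔ (\lnot p \land p) \lor (\lnot p \land \lnot s) \lor (s \land p) \lor (s \land \lnot s) \lor \lnot r   (distribute \land over \lor)
⇔ (\lnot p \land \lnot s) \lor (s \land p) \lor \lnot r   (simplify)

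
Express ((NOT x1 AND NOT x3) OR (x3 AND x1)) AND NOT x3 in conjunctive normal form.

(NOT x1 OR x3) AND NOT x3

((NOT x1 AND NOT x3) OR (x3 AND x1)) AND NOT x3
≡ (NOT x1 OR x3) AND (NOT x1 OR x1) AND (NOT x3 OR x3) AND (NOT x3 OR x1) AND NOT x3   [distribute OR over AND]
≡ (NOT x1 OR x3) AND NOT x3   [simplify]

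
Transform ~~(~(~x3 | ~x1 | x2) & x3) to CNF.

~~(~(~x3 | ~x1 | x2) & x3)
= ~(~x3 | ~x1 | x2) & x3   [double negation]
= ~~x3 & ~~x1 & ~x2 & x3   [De Morgan]
= x3 & ~~x1 & ~x2 & x3   [double negation]
= x3 & x1 & ~x2 & x3   [double negation]
= x3 & x1 & ~x2   [simplify]

x3 & x1 & ~x2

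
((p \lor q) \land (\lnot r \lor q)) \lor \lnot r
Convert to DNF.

((p \lor q) \land (\lnot r \lor q)) \lor \lnot r
≡ (p \land \lnot r) \lor (p \land q) \lor (q \land \lnot r) \lor (q \land q) \lor \lnot r   [distribute \land over \lor]
≡ q \lor \lnot r   [simplify]

q \lor \lnot r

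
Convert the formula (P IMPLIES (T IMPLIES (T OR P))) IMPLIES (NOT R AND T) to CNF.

(P OR NOT R) AND T AND (NOT T OR NOT R) AND (NOT P OR NOT R)

(P IMPLIES (T IMPLIES (T OR P))) IMPLIES (NOT R AND T)
≡ NOT (P IMPLIES (T IMPLIES (T OR P))) OR (NOT R AND T)   [eliminate IMPLIES]
≡ NOT (NOT P OR (T IMPLIES (T OR P))) OR (NOT R AND T)   [eliminate IMPLIES]
≡ NOT (NOT P OR NOT T OR T OR P) OR (NOT R AND T)   [eliminate IMPLIES]
≡ (NOT NOT P AND NOT NOT T AND NOT T AND NOT P) OR (NOT R AND T)   [De Morgan]
≡ (P AND NOT NOT T AND NOT T AND NOT P) OR (NOT R AND T)   [double negation]
≡ (P AND T AND NOT T AND NOT P) OR (NOT R AND T)   [double negation]
≡ (P OR NOT R) AND (P OR T) AND (T OR NOT R) AND (T OR T) AND (NOT T OR NOT R) AND (NOT T OR T) AND (NOT P OR NOT R) AND (NOT P OR T)   [distribute OR over AND]
≡ (P OR NOT R) AND T AND (NOT T OR NOT R) AND (NOT P OR NOT R)   [simplify]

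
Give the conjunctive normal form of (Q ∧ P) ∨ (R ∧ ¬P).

(Q ∧ P) ∨ (R ∧ ¬P)
= (Q ∨ R) ∧ (Q ∨ ¬P) ∧ (P ∨ R) ∧ (P ∨ ¬P)   — distribute ∨ over ∧
= (Q ∨ R) ∧ (Q ∨ ¬P) ∧ (P ∨ R)   — simplify

(Q ∨ R) ∧ (Q ∨ ¬P) ∧ (P ∨ R)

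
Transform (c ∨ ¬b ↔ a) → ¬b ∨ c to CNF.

c ∨ ¬b ∨ a

(c ∨ ¬b ↔ a) → ¬b ∨ c
≡ ¬(c ∨ ¬b ↔ a) ∨ ¬b ∨ c   [eliminate →]
≡ ¬((c ∨ ¬b → a) ∧ (a → c ∨ ¬b)) ∨ ¬b ∨ c   [eliminate ↔]
≡ ¬((¬(c ∨ ¬b) ∨ a) ∧ (a → c ∨ ¬b)) ∨ ¬b ∨ c   [eliminate →]
≡ ¬((¬(c ∨ ¬b) ∨ a) ∧ (¬a ∨ c ∨ ¬b)) ∨ ¬b ∨ c   [eliminate →]
≡ ¬(¬(c ∨ ¬b) ∨ a) ∨ ¬(¬a ∨ c ∨ ¬b) ∨ ¬b ∨ c   [De Morgan]
≡ ¬¬(c ∨ ¬b) ∧ ¬a ∨ ¬(¬a ∨ c ∨ ¬b) ∨ ¬b ∨ c   [De Morgan]
≡ (c ∨ ¬b) ∧ ¬a ∨ ¬(¬a ∨ c ∨ ¬b) ∨ ¬b ∨ c   [double negation]
≡ (c ∨ ¬b) ∧ ¬a ∨ ¬¬a ∧ ¬c ∧ ¬¬b ∨ ¬b ∨ c   [De Morgan]
≡ (c ∨ ¬b) ∧ ¬a ∨ a ∧ ¬c ∧ ¬¬b ∨ ¬b ∨ c   [double negation]
≡ (c ∨ ¬b) ∧ ¬a ∨ a ∧ ¬c ∧ b ∨ ¬b ∨ c   [double negation]
≡ (c ∨ ¬b ∨ a ∨ ¬b ∨ c) ∧ (c ∨ ¬b ∨ ¬c ∨ ¬b ∨ c) ∧ (c ∨ ¬b ∨ b ∨ ¬b ∨ c) ∧ (¬a ∨ a ∨ ¬b ∨ c) ∧ (¬a ∨ ¬c ∨ ¬b ∨ c) ∧ (¬a ∨ b ∨ ¬b ∨ c)   [distribute ∨ over ∧]
≡ c ∨ ¬b ∨ a   [simplify]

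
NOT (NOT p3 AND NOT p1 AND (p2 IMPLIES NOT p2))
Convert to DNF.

p3 OR p1 OR p2

NOT (NOT p3 AND NOT p1 AND (p2 IMPLIES NOT p2))
= NOT (NOT p3 AND NOT p1 AND (NOT p2 OR NOT p2))   [eliminate IMPLIES]
= NOT NOT p3 OR NOT NOT p1 OR NOT (NOT p2 OR NOT p2)   [De Morgan]
= p3 OR NOT NOT p1 OR NOT (NOT p2 OR NOT p2)   [double negation]
= p3 OR p1 OR NOT (NOT p2 OR NOT p2)   [double negation]
= p3 OR p1 OR (NOT NOT p2 AND NOT NOT p2)   [De Morgan]
= p3 OR p1 OR (p2 AND NOT NOT p2)   [double negation]
= p3 OR p1 OR (p2 AND p2)   [double negation]
= p3 OR p1 OR p2   [simplify]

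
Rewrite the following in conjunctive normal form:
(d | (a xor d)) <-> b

(~d | b) & (~a | d | b) & (~b | d | a)

(d | (a xor d)) <-> b
⇔ ((d | (a xor d)) -> b) & (b -> (d | (a xor d)))   [eliminate <->]
⇔ (~(d | (a xor d)) | b) & (b -> (d | (a xor d)))   [eliminate ->]
⇔ (~(d | ((a | d) & ~(a & d))) | b) & (b -> (d | (a xor d)))   [expand xor]
⇔ (~(d | ((a | d) & ~(a & d))) | b) & (~b | d | (a xor d))   [eliminate ->]
⇔ (~(d | ((a | d) & ~(a & d))) | b) & (~b | d | ((a | d) & ~(a & d)))   [expand xor]
⇔ ((~d & ~((a | d) & ~(a & d))) | b) & (~b | d | ((a | d) & ~(a & d)))   [De Morgan]
⇔ ((~d & (~(a | d) | ~~(a & d))) | b) & (~b | d | ((a | d) & ~(a & d)))   [De Morgan]
⇔ ((~d & ((~a & ~d) | ~~(a & d))) | b) & (~b | d | ((a | d) & ~(a & d)))   [De Morgan]
⇔ ((~d & ((~a & ~d) | (a & d))) | b) & (~b | d | ((a | d) & ~(a & d)))   [double negation]
⇔ ((~d & ((~a & ~d) | (a & d))) | b) & (~b | d | ((a | d) & (~a | ~d)))   [De Morgan]
⇔ (~d | b) & (~a | a | b) & (~a | d | b) & (~d | a | b) & (~d | d | b) & (~b | d | a | d) & (~b | d | ~a | ~d)   [distribute | over &]
⇔ (~d | b) & (~a | d | b) & (~b | d | a)   [simplify]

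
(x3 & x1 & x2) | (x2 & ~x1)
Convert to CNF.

(x3 & x1 & x2) | (x2 & ~x1)
≡ (x3 | x2) & (x3 | ~x1) & (x1 | x2) & (x1 | ~x1) & (x2 | x2) & (x2 | ~x1)   (distribute | over &)
≡ (x3 | ~x1) & x2   (simplify)

(x3 | ~x1) & x2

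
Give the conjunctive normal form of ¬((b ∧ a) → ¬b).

b ∧ a

¬((b ∧ a) → ¬b)
≡ ¬(¬(b ∧ a) ∨ ¬b)   [eliminate →]
≡ ¬¬(b ∧ a) ∧ ¬¬b   [De Morgan]
≡ b ∧ a ∧ ¬¬b   [double negation]
≡ b ∧ a ∧ b   [double negation]
≡ b ∧ a   [simplify]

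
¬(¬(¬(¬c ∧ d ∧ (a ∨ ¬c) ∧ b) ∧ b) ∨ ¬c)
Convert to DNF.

c ∧ b

¬(¬(¬(¬c ∧ d ∧ (a ∨ ¬c) ∧ b) ∧ b) ∨ ¬c)
= ¬¬(¬(¬c ∧ d ∧ (a ∨ ¬c) ∧ b) ∧ b) ∧ ¬¬c   [De Morgan]
= ¬(¬c ∧ d ∧ (a ∨ ¬c) ∧ b) ∧ b ∧ ¬¬c   [double negation]
= (¬¬c ∨ ¬d ∨ ¬(a ∨ ¬c) ∨ ¬b) ∧ b ∧ ¬¬c   [De Morgan]
= (c ∨ ¬d ∨ ¬(a ∨ ¬c) ∨ ¬b) ∧ b ∧ ¬¬c   [double negation]
= (c ∨ ¬d ∨ (¬a ∧ ¬¬c) ∨ ¬b) ∧ b ∧ ¬¬c   [De Morgan]
= (c ∨ ¬d ∨ (¬a ∧ c) ∨ ¬b) ∧ b ∧ ¬¬c   [double negation]
= (c ∨ ¬d ∨ (¬a ∧ c) ∨ ¬b) ∧ b ∧ c   [double negation]
= (c ∧ b ∧ c) ∨ (¬d ∧ b ∧ c) ∨ (¬a ∧ c ∧ b ∧ c) ∨ (¬b ∧ b ∧ c)   [distribute ∧ over ∨]
= c ∧ b   [simplify]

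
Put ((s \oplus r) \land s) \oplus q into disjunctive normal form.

(s \land \lnot r \land \lnot q) \lor (r \land s \land q) \lor (\lnot s \land q)

((s \oplus r) \land s) \oplus q
≡ ((s \oplus r) \land s \land \lnot q) \lor (\lnot ((s \oplus r) \land s) \land q)   — expand \oplus
≡ (((s \land \lnot r) \lor (\lnot s \land r)) \land s \land \lnot q) \lor (\lnot ((s \oplus r) \land s) \land q)   — expand \oplus
≡ (((s \land \lnot r) \lor (\lnot s \land r)) \land s \land \lnot q) \lor (\lnot (((s \land \lnot r) \lor (\lnot s \land r)) \land s) \land q)   — expand \oplus
≡ (((s \land \lnot r) \lor (\lnot s \land r)) \land s \land \lnot q) \lor ((\lnot ((s \land \lnot r) \lor (\lnot s \land r)) \lor \lnot s) \land q)   — De Morgan
≡ (((s \land \lnot r) \lor (\lnot s \land r)) \land s \land \lnot q) \lor (((\lnot (s \land \lnot r) \land \lnot (\lnot s \land r)) \lor \lnot s) \land q)   — De Morgan
≡ (((s \land \lnot r) \lor (\lnot s \land r)) \land s \land \lnot q) \lor ((((\lnot s \lor \lnot \lnot r) \land \lnot (\lnot s \land r)) \lor \lnot s) \land q)   — De Morgan
≡ (((s \land \lnot r) \lor (\lnot s \land r)) \land s \land \lnot q) \lor ((((\lnot s \lor r) \land \lnot (\lnot s \land r)) \lor \lnot s) \land q)   — double negation
≡ (((s \land \lnot r) \lor (\lnot s \land r)) \land s \land \lnot q) \lor ((((\lnot s \lor r) \land (\lnot \lnot s \lor \lnot r)) \lor \lnot s) \land q)   — De Morgan
≡ (((s \land \lnot r) \lor (\lnot s \land r)) \land s \land \lnot q) \lor ((((\lnot s \lor r) \land (s \lor \lnot r)) \lor \lnot s) \land q)   — double negation
≡ (s \land \lnot r \land s \land \lnot q) \lor (\lnot s \land r \land s \land \lnot q) \lor (\lnot s \land s \land q) \lor (\lnot s \land \lnot r \land q) \lor (r \land s \land q) \lor (r \land \lnot r \land q) \lor (\lnot s \land q)   — distribute \land over \lor
≡ (s \land \lnot r \land \lnot q) \lor (r \land s \land q) \lor (\lnot s \land q)   — simplify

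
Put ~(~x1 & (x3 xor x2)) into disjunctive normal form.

x1 | (~x3 & ~x2) | (x2 & x3)

~(~x1 & (x3 xor x2))
= ~(~x1 & ((x3 & ~x2) | (~x3 & x2)))
= ~~x1 | ~((x3 & ~x2) | (~x3 & x2))
= x1 | ~((x3 & ~x2) | (~x3 & x2))
= x1 | (~(x3 & ~x2) & ~(~x3 & x2))
= x1 | ((~x3 | ~~x2) & ~(~x3 & x2))
= x1 | ((~x3 | x2) & ~(~x3 & x2))
= x1 | ((~x3 | x2) & (~~x3 | ~x2))
= x1 | ((~x3 | x2) & (x3 | ~x2))
= x1 | (~x3 & x3) | (~x3 & ~x2) | (x2 & x3) | (x2 & ~x2)
= x1 | (~x3 & ~x2) | (x2 & x3)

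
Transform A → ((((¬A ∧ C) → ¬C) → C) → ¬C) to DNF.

A → ((((¬A ∧ C) → ¬C) → C) → ¬C)
⇔ ¬A ∨ ((((¬A ∧ C) → ¬C) → C) → ¬C)   [eliminate →]
⇔ ¬A ∨ ¬(((¬A ∧ C) → ¬C) → C) ∨ ¬C   [eliminate →]
⇔ ¬A ∨ ¬(¬((¬A ∧ C) → ¬C) ∨ C) ∨ ¬C   [eliminate →]
⇔ ¬A ∨ ¬(¬(¬(¬A ∧ C) ∨ ¬C) ∨ C) ∨ ¬C   [eliminate →]
⇔ ¬A ∨ (¬¬(¬(¬A ∧ C) ∨ ¬C) ∧ ¬C) ∨ ¬C   [De Morgan]
⇔ ¬A ∨ ((¬(¬A ∧ C) ∨ ¬C) ∧ ¬C) ∨ ¬C   [double negation]
⇔ ¬A ∨ ((¬¬A ∨ ¬C ∨ ¬C) ∧ ¬C) ∨ ¬C   [De Morgan]
⇔ ¬A ∨ ((A ∨ ¬C ∨ ¬C) ∧ ¬C) ∨ ¬C   [double negation]
⇔ ¬A ∨ (A ∧ ¬C) ∨ (¬C ∧ ¬C) ∨ (¬C ∧ ¬C) ∨ ¬C   [distribute ∧ over ∨]
⇔ ¬A ∨ ¬C   [simplify]

¬A ∨ ¬C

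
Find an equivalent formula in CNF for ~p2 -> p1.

~p2 -> p1
≡ ~~p2 | p1   — eliminate ->
≡ p2 | p1   — double negation

p2 | p1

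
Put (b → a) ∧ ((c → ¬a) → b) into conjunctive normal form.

(¬b ∨ a) ∧ (c ∨ b) ∧ (a ∨ b)

(b → a) ∧ ((c → ¬a) → b)
⇔ (¬b ∨ a) ∧ ((c → ¬a) → b)   [eliminate →]
⇔ (¬b ∨ a) ∧ (¬(c → ¬a) ∨ b)   [eliminate →]
⇔ (¬b ∨ a) ∧ (¬(¬c ∨ ¬a) ∨ b)   [eliminate →]
⇔ (¬b ∨ a) ∧ (¬¬c ∧ ¬¬a ∨ b)   [De Morgan]
⇔ (¬b ∨ a) ∧ (c ∧ ¬¬a ∨ b)   [double negation]
⇔ (¬b ∨ a) ∧ (c ∧ a ∨ b)   [double negation]
⇔ (¬b ∨ a) ∧ (c ∨ b) ∧ (a ∨ b)   [distribute ∨ over ∧]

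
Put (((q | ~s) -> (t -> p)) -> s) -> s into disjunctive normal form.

(~t & ~s) | (p & ~s) | s

(((q | ~s) -> (t -> p)) -> s) -> s
≡ ~(((q | ~s) -> (t -> p)) -> s) | s   [eliminate ->]
≡ ~(~((q | ~s) -> (t -> p)) | s) | s   [eliminate ->]
≡ ~(~(~(q | ~s) | (t -> p)) | s) | s   [eliminate ->]
≡ ~(~(~(q | ~s) | ~t | p) | s) | s   [eliminate ->]
≡ (~~(~(q | ~s) | ~t | p) & ~s) | s   [De Morgan]
≡ ((~(q | ~s) | ~t | p) & ~s) | s   [double negation]
≡ (((~q & ~~s) | ~t | p) & ~s) | s   [De Morgan]
≡ (((~q & s) | ~t | p) & ~s) | s   [double negation]
≡ (~q & s & ~s) | (~t & ~s) | (p & ~s) | s   [distribute & over |]
≡ (~t & ~s) | (p & ~s) | s   [simplify]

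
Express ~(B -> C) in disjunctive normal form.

~(B -> C)
= ~(~B | C)   [eliminate ->]
= ~~B & ~C   [De Morgan]
= B & ~C   [double negation]

B & ~C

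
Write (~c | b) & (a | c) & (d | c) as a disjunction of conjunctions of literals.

(~c & a & d) | (b & a & d) | (b & c)

(~c | b) & (a | c) & (d | c)
≡ (~c & a & d) | (~c & a & c) | (~c & c & d) | (~c & c & c) | (b & a & d) | (b & a & c) | (b & c & d) | (b & c & c)   [distribute & over |]
≡ (~c & a & d) | (b & a & d) | (b & c)   [simplify]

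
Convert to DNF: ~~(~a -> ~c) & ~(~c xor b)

(a & c & ~b) | (~c & b)

~~(~a -> ~c) & ~(~c xor b)
= ~~(~~a | ~c) & ~(~c xor b)   [eliminate ->]
= ~~(~~a | ~c) & ~((~c & ~b) | (~~c & b))   [expand xor]
= (~~a | ~c) & ~((~c & ~b) | (~~c & b))   [double negation]
= (a | ~c) & ~((~c & ~b) | (~~c & b))   [double negation]
= (a | ~c) & ~(~c & ~b) & ~(~~c & b)   [De Morgan]
= (a | ~c) & (~~c | ~~b) & ~(~~c & b)   [De Morgan]
= (a | ~c) & (c | ~~b) & ~(~~c & b)   [double negation]
= (a | ~c) & (c | b) & ~(~~c & b)   [double negation]
= (a | ~c) & (c | b) & (~~~c | ~b)   [De Morgan]
= (a | ~c) & (c | b) & (~c | ~b)   [double negation]
= (a & c & ~c) | (a & c & ~b) | (a & b & ~c) | (a & b & ~b) | (~c & c & ~c) | (~c & c & ~b) | (~c & b & ~c) | (~c & b & ~b)   [distribute & over |]
= (a & c & ~b) | (~c & b)   [simplify]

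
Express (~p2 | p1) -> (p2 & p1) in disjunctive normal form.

(~p2 | p1) -> (p2 & p1)
= ~(~p2 | p1) | (p2 & p1)   (eliminate ->)
= (~~p2 & ~p1) | (p2 & p1)   (De Morgan)
= (p2 & ~p1) | (p2 & p1)   (double negation)

(p2 & ~p1) | (p2 & p1)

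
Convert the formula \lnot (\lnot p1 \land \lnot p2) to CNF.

p1 \lor p2

\lnot (\lnot p1 \land \lnot p2)
≡ \lnot \lnot p1 \lor \lnot \lnot p2   — De Morgan
≡ p1 \lor \lnot \lnot p2   — double negation
≡ p1 \lor p2   — double negation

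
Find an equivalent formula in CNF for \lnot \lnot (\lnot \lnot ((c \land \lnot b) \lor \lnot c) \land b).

(\lnot b \lor \lnot c) \land b

\lnot \lnot (\lnot \lnot ((c \land \lnot b) \lor \lnot c) \land b)
≡ \lnot \lnot ((c \land \lnot b) \lor \lnot c) \land b   [double negation]
≡ ((c \land \lnot b) \lor \lnot c) \land b   [double negation]
≡ (c \lor \lnot c) \land (\lnot b \lor \lnot c) \land b   [distribute \lor over \land]
≡ (\lnot b \lor \lnot c) \land b   [simplify]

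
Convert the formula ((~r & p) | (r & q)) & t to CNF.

(~r | q) & (p | r) & (p | q) & t

((~r & p) | (r & q)) & t
= (~r | r) & (~r | q) & (p | r) & (p | q) & t   [distribute | over &]
= (~r | q) & (p | r) & (p | q) & t   [simplify]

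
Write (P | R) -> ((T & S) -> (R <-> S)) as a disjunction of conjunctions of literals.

(P | R) -> ((T & S) -> (R <-> S))
≡ ~(P | R) | ((T & S) -> (R <-> S))
≡ ~(P | R) | ~(T & S) | (R <-> S)
≡ ~(P | R) | ~(T & S) | ((R -> S) & (S -> R))
≡ ~(P | R) | ~(T & S) | ((~R | S) & (S -> R))
≡ ~(P | R) | ~(T & S) | ((~R | S) & (~S | R))
≡ (~P & ~R) | ~(T & S) | ((~R | S) & (~S | R))
≡ (~P & ~R) | ~T | ~S | ((~R | S) & (~S | R))
≡ (~P & ~R) | ~T | ~S | (~R & ~S) | (~R & R) | (S & ~S) | (S & R)
≡ (~P & ~R) | ~T | ~S | (S & R)

(~P & ~R) | ~T | ~S | (S & R)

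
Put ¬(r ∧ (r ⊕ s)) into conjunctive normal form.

¬r ∨ s

¬(r ∧ (r ⊕ s))
= ¬(r ∧ (r ∨ s) ∧ ¬(r ∧ s))   [expand ⊕]
= ¬r ∨ ¬(r ∨ s) ∨ ¬¬(r ∧ s)   [De Morgan]
= ¬r ∨ (¬r ∧ ¬s) ∨ ¬¬(r ∧ s)   [De Morgan]
= ¬r ∨ (¬r ∧ ¬s) ∨ (r ∧ s)   [double negation]
= (¬r ∨ ¬r ∨ r) ∧ (¬r ∨ ¬r ∨ s) ∧ (¬r ∨ ¬s ∨ r) ∧ (¬r ∨ ¬s ∨ s)   [distribute ∨ over ∧]
= ¬r ∨ s   [simplify]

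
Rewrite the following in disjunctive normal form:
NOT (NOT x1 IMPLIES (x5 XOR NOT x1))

NOT x1 AND x5

NOT (NOT x1 IMPLIES (x5 XOR NOT x1))
⇔ NOT (NOT NOT x1 OR (x5 XOR NOT x1))   (eliminate IMPLIES)
⇔ NOT (NOT NOT x1 OR (x5 AND NOT NOT x1) OR (NOT x5 AND NOT x1))   (expand XOR)
⇔ NOT NOT NOT x1 AND NOT (x5 AND NOT NOT x1) AND NOT (NOT x5 AND NOT x1)   (De Morgan)
⇔ NOT x1 AND NOT (x5 AND NOT NOT x1) AND NOT (NOT x5 AND NOT x1)   (double negation)
⇔ NOT x1 AND (NOT x5 OR NOT NOT NOT x1) AND NOT (NOT x5 AND NOT x1)   (De Morgan)
⇔ NOT x1 AND (NOT x5 OR NOT x1) AND NOT (NOT x5 AND NOT x1)   (double negation)
⇔ NOT x1 AND (NOT x5 OR NOT x1) AND (NOT NOT x5 OR NOT NOT x1)   (De Morgan)
⇔ NOT x1 AND (NOT x5 OR NOT x1) AND (x5 OR NOT NOT x1)   (double negation)
⇔ NOT x1 AND (NOT x5 OR NOT x1) AND (x5 OR x1)   (double negation)
⇔ (NOT x1 AND NOT x5 AND x5) OR (NOT x1 AND NOT x5 AND x1) OR (NOT x1 AND NOT x1 AND x5) OR (NOT x1 AND NOT x1 AND x1)   (distribute AND over OR)
⇔ NOT x1 AND x5   (simplify)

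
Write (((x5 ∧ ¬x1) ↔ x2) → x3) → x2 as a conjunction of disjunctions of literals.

(¬x5 ∨ x1 ∨ x2) ∧ (¬x3 ∨ x2)

(((x5 ∧ ¬x1) ↔ x2) → x3) → x2
= ¬(((x5 ∧ ¬x1) ↔ x2) → x3) ∨ x2   — eliminate →
= ¬(¬((x5 ∧ ¬x1) ↔ x2) ∨ x3) ∨ x2   — eliminate →
= ¬(¬(((x5 ∧ ¬x1) → x2) ∧ (x2 → (x5 ∧ ¬x1))) ∨ x3) ∨ x2   — eliminate ↔
= ¬(¬((¬(x5 ∧ ¬x1) ∨ x2) ∧ (x2 → (x5 ∧ ¬x1))) ∨ x3) ∨ x2   — eliminate →
= ¬(¬((¬(x5 ∧ ¬x1) ∨ x2) ∧ (¬x2 ∨ (x5 ∧ ¬x1))) ∨ x3) ∨ x2   — eliminate →
= (¬¬((¬(x5 ∧ ¬x1) ∨ x2) ∧ (¬x2 ∨ (x5 ∧ ¬x1))) ∧ ¬x3) ∨ x2   — De Morgan
= ((¬(x5 ∧ ¬x1) ∨ x2) ∧ (¬x2 ∨ (x5 ∧ ¬x1)) ∧ ¬x3) ∨ x2   — double negation
= ((¬x5 ∨ ¬¬x1 ∨ x2) ∧ (¬x2 ∨ (x5 ∧ ¬x1)) ∧ ¬x3) ∨ x2   — De Morgan
= ((¬x5 ∨ x1 ∨ x2) ∧ (¬x2 ∨ (x5 ∧ ¬x1)) ∧ ¬x3) ∨ x2   — double negation
= (¬x5 ∨ x1 ∨ x2 ∨ x2) ∧ (¬x2 ∨ x5 ∨ x2) ∧ (¬x2 ∨ ¬x1 ∨ x2) ∧ (¬x3 ∨ x2)   — distribute ∨ over ∧
= (¬x5 ∨ x1 ∨ x2) ∧ (¬x3 ∨ x2)   — simplify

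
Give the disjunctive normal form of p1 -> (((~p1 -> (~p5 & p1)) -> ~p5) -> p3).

~p1 | (p1 & p5) | p3

p1 -> (((~p1 -> (~p5 & p1)) -> ~p5) -> p3)
≡ ~p1 | (((~p1 -> (~p5 & p1)) -> ~p5) -> p3)   (eliminate ->)
≡ ~p1 | ~((~p1 -> (~p5 & p1)) -> ~p5) | p3   (eliminate ->)
≡ ~p1 | ~(~(~p1 -> (~p5 & p1)) | ~p5) | p3   (eliminate ->)
≡ ~p1 | ~(~(~~p1 | (~p5 & p1)) | ~p5) | p3   (eliminate ->)
≡ ~p1 | (~~(~~p1 | (~p5 & p1)) & ~~p5) | p3   (De Morgan)
≡ ~p1 | ((~~p1 | (~p5 & p1)) & ~~p5) | p3   (double negation)
≡ ~p1 | ((p1 | (~p5 & p1)) & ~~p5) | p3   (double negation)
≡ ~p1 | ((p1 | (~p5 & p1)) & p5) | p3   (double negation)
≡ ~p1 | (p1 & p5) | (~p5 & p1 & p5) | p3   (distribute & over |)
≡ ~p1 | (p1 & p5) | p3   (simplify)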